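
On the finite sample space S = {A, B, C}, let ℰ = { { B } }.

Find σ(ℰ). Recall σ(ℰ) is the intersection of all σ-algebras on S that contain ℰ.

Answer: σ(ℰ) = { {  }, { B }, { A, C }, S }

Derivation:
Start: ℰ ∪ {∅, S} = { {  }, { B }, S }.
Pass 1: +1 →
  { A, C }  = ᶜ of { B }
  (now 4)
Pass 2: already closed under ᶜ and ∪.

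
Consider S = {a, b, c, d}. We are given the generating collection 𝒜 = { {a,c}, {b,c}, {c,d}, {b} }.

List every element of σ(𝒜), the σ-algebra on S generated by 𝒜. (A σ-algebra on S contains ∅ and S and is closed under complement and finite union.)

Answer: σ(𝒜) = { ∅, {a}, {b}, {c}, {d}, {a,b}, {a,c}, {a,d}, {b,c}, {b,d}, {c,d}, {a,b,c}, {a,b,d}, {a,c,d}, {b,c,d}, S }

Working:
Take S₀ = 𝒜 ∪ {∅, S} = { ∅, {b}, {a,c}, {b,c}, {c,d}, S }.
Pass 1 adds 6:
  {a,b}  = ᶜ of {c,d}
  {a,d}  = ᶜ of {b,c}
  {b,d}  = ᶜ of {a,c}
  {a,b,c}  = {b,c} ∪ {a,c}
  {a,c,d}  = ᶜ of {b}
  {b,c,d}  = {c,d} ∪ {b,c}
  [12 total]
Pass 2 (3 new):
  {a}  = ᶜ of {b,c,d}
  {d}  = ᶜ of {a,b,c}
  {a,b,d}  = {a,b} ∪ {a,d}
  [15 total]
Pass 3 (1 new):
  {c}  = ᶜ of {a,b,d}
  [16 total]
Pass 4: no new sets; the family is a σ-algebra.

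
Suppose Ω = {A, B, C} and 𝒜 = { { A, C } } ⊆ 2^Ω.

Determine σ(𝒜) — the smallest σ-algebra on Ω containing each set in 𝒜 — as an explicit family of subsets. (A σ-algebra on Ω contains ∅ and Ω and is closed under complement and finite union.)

Initial family (3 sets): { {  }, { A, C }, Ω }.
Pass 1: 1 new —
  { B }  = Ω∖{ A, C }
  [4 total]
Pass 2: stable.

Therefore σ(𝒜) = { {  }, { B }, { A, C }, Ω } (|σ(𝒜)| = 4).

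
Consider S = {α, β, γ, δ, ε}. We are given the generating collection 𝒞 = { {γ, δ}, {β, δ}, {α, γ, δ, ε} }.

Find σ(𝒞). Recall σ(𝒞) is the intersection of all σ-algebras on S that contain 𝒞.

σ(𝒞) (16 sets): { {}, {β}, {γ}, {δ}, {α, ε}, {β, γ}, {β, δ}, {γ, δ}, {α, β, ε}, {α, γ, ε}, {α, δ, ε}, {β, γ, δ}, {α, β, γ, ε}, {α, β, δ, ε}, {α, γ, δ, ε}, S }

Derivation:
Take S₀ = 𝒞 ∪ {∅, S} = { {}, {β, δ}, {γ, δ}, {α, γ, δ, ε}, S }.
Pass 1: 4 new —
  {β}  = {α, γ, δ, ε}ᶜ
  {α, β, ε}  = {γ, δ}ᶜ
  {α, γ, ε}  = {β, δ}ᶜ
  {β, γ, δ}  = {γ, δ} ∪ {β, δ}
  (now 9)
Pass 2 (3 new):
  {α, ε}  = {β, γ, δ}ᶜ
  {α, β, γ, ε}  = {α, γ, ε} ∪ {β}
  {α, β, δ, ε}  = {α, β, ε} ∪ {β, δ}
  (now 12)
Pass 3 (2 new):
  {γ}  = {α, β, δ, ε}ᶜ
  {δ}  = {α, β, γ, ε}ᶜ
  (now 14)
Pass 4: +2 →
  {β, γ}  = {γ} ∪ {β}
  {α, δ, ε}  = {α, ε} ∪ {δ}
  (now 16)
Pass 5: stable.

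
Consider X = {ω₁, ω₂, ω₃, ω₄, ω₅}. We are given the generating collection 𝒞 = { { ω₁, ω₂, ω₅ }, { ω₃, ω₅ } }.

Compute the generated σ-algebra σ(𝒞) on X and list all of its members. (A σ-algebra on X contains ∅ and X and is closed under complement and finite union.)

Begin from { {  }, { ω₃, ω₅ }, { ω₁, ω₂, ω₅ }, X } (that is, 𝒞 plus ∅ and X).
Round 1: +3 →
  { ω₃, ω₄ }  = ᶜ of { ω₁, ω₂, ω₅ }
  { ω₁, ω₂, ω₄ }  = ᶜ of { ω₃, ω₅ }
  { ω₁, ω₂, ω₃, ω₅ }  = { ω₃, ω₅ } ∪ { ω₁, ω₂, ω₅ }
  (now 7)
Round 2. New:
  { ω₄ }  = ᶜ of { ω₁, ω₂, ω₃, ω₅ }
  { ω₃, ω₄, ω₅ }  = { ω₃, ω₄ } ∪ { ω₃, ω₅ }
  { ω₁, ω₂, ω₃, ω₄ }  = { ω₃, ω₄ } ∪ { ω₁, ω₂, ω₄ }
  { ω₁, ω₂, ω₄, ω₅ }  = { ω₁, ω₂, ω₅ } ∪ { ω₁, ω₂, ω₄ }
  (now 11)
Round 3: 3 new —
  { ω₃ }  = ᶜ of { ω₁, ω₂, ω₄, ω₅ }
  { ω₅ }  = ᶜ of { ω₁, ω₂, ω₃, ω₄ }
  { ω₁, ω₂ }  = ᶜ of { ω₃, ω₄, ω₅ }
  (now 14)
Round 4: 2 new —
  { ω₄, ω₅ }  = { ω₄ } ∪ { ω₅ }
  { ω₁, ω₂, ω₃ }  = { ω₃ } ∪ { ω₁, ω₂ }
  (now 16)
Round 5: already closed under ᶜ and ∪.

σ(𝒞) = { {  }, { ω₃ }, { ω₄ }, { ω₅ }, { ω₁, ω₂ }, { ω₃, ω₄ }, { ω₃, ω₅ }, { ω₄, ω₅ }, { ω₁, ω₂, ω₃ }, { ω₁, ω₂, ω₄ }, { ω₁, ω₂, ω₅ }, { ω₃, ω₄, ω₅ }, { ω₁, ω₂, ω₃, ω₄ }, { ω₁, ω₂, ω₃, ω₅ }, { ω₁, ω₂, ω₄, ω₅ }, X }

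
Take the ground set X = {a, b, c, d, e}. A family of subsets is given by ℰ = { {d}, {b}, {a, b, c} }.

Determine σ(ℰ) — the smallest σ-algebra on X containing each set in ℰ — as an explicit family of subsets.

Take S₀ = ℰ ∪ {∅, X} = { {}, {b}, {d}, {a, b, c}, X }.
Step 1 adds 5:
  {b, d}  = {d} ∪ {b}
  {d, e}  = ᶜ of {a, b, c}
  {a, b, c, d}  = {a, b, c} ∪ {d}
  {a, b, c, e}  = ᶜ of {d}
  {a, c, d, e}  = ᶜ of {b}
  (now 10)
Step 2 (3 new):
  {e}  = ᶜ of {a, b, c, d}
  {a, c, e}  = ᶜ of {b, d}
  {b, d, e}  = {b} ∪ {d, e}
  (now 13)
Step 3: 2 new —
  {a, c}  = ᶜ of {b, d, e}
  {b, e}  = {b} ∪ {e}
  (now 15)
Step 4 (1 new):
  {a, c, d}  = ᶜ of {b, e}
  (now 16)
Step 5: stable.

Therefore σ(ℰ) = { {}, {b}, {d}, {e}, {a, c}, {b, d}, {b, e}, {d, e}, {a, b, c}, {a, c, d}, {a, c, e}, {b, d, e}, {a, b, c, d}, {a, b, c, e}, {a, c, d, e}, X } (|σ(ℰ)| = 16).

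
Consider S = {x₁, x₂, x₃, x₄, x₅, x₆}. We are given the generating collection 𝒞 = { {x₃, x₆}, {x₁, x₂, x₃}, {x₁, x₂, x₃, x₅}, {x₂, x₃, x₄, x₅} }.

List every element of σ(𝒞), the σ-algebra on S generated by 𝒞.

Begin from { {}, {x₃, x₆}, {x₁, x₂, x₃}, {x₁, x₂, x₃, x₅}, {x₂, x₃, x₄, x₅}, S } (that is, 𝒞 plus ∅ and S).
Pass 1. New:
  {x₁, x₆}  = ᶜ of {x₂, x₃, x₄, x₅}
  {x₄, x₆}  = ᶜ of {x₁, x₂, x₃, x₅}
  {x₄, x₅, x₆}  = ᶜ of {x₁, x₂, x₃}
  {x₁, x₂, x₃, x₆}  = {x₁, x₂, x₃} ∪ {x₃, x₆}
  {x₁, x₂, x₄, x₅}  = ᶜ of {x₃, x₆}
  {x₁, x₂, x₃, x₄, x₅}  = {x₁, x₂, x₃} ∪ {x₂, x₃, x₄, x₅}
  {x₁, x₂, x₃, x₅, x₆}  = {x₃, x₆} ∪ {x₁, x₂, x₃, x₅}
  {x₂, x₃, x₄, x₅, x₆}  = {x₃, x₆} ∪ {x₂, x₃, x₄, x₅}
  — 14 sets.
Pass 2 (11 new):
  {x₁}  = ᶜ of {x₂, x₃, x₄, x₅, x₆}
  {x₄}  = ᶜ of {x₁, x₂, x₃, x₅, x₆}
  {x₆}  = ᶜ of {x₁, x₂, x₃, x₄, x₅}
  {x₄, x₅}  = ᶜ of {x₁, x₂, x₃, x₆}
  {x₁, x₃, x₆}  = {x₁, x₆} ∪ {x₃, x₆}
  {x₁, x₄, x₆}  = {x₁, x₆} ∪ {x₄, x₆}
  {x₃, x₄, x₆}  = {x₃, x₆} ∪ {x₄, x₆}
  {x₁, x₄, x₅, x₆}  = {x₁, x₆} ∪ {x₄, x₅, x₆}
  {x₃, x₄, x₅, x₆}  = {x₃, x₆} ∪ {x₄, x₅, x₆}
  {x₁, x₂, x₃, x₄, x₆}  = {x₁, x₂, x₃} ∪ {x₄, x₆}
  {x₁, x₂, x₄, x₅, x₆}  = {x₁, x₆} ∪ {x₁, x₂, x₄, x₅}
  — 25 sets.
Pass 3: +12 →
  {x₃}  = ᶜ of {x₁, x₂, x₄, x₅, x₆}
  {x₅}  = ᶜ of {x₁, x₂, x₃, x₄, x₆}
  {x₁, x₂}  = ᶜ of {x₃, x₄, x₅, x₆}
  {x₁, x₄}  = {x₄} ∪ {x₁}
  {x₂, x₃}  = ᶜ of {x₁, x₄, x₅, x₆}
  {x₁, x₂, x₅}  = ᶜ of {x₃, x₄, x₆}
  {x₁, x₄, x₅}  = {x₄, x₅} ∪ {x₁}
  {x₂, x₃, x₅}  = ᶜ of {x₁, x₄, x₆}
  {x₂, x₄, x₅}  = ᶜ of {x₁, x₃, x₆}
  {x₁, x₂, x₃, x₄}  = {x₁, x₂, x₃} ∪ {x₄}
  {x₁, x₃, x₄, x₆}  = {x₁, x₃, x₆} ∪ {x₁, x₄, x₆}
  {x₁, x₃, x₄, x₅, x₆}  = {x₁, x₃, x₆} ∪ {x₁, x₄, x₅, x₆}
  — 37 sets.
Pass 4. New:
  {x₂}  = ᶜ of {x₁, x₃, x₄, x₅, x₆}
  {x₁, x₃}  = {x₁} ∪ {x₃}
  {x₁, x₅}  = {x₁} ∪ {x₅}
  {x₂, x₅}  = ᶜ of {x₁, x₃, x₄, x₆}
  {x₃, x₄}  = {x₃} ∪ {x₄}
  {x₃, x₅}  = {x₅} ∪ {x₃}
  {x₅, x₆}  = ᶜ of {x₁, x₂, x₃, x₄}
  {x₁, x₂, x₄}  = {x₁, x₂} ∪ {x₁, x₄}
  {x₁, x₂, x₆}  = {x₁, x₂} ∪ {x₁, x₆}
  {x₁, x₃, x₄}  = {x₃} ∪ {x₁, x₄}
  {x₁, x₅, x₆}  = {x₁, x₆} ∪ {x₅}
  {x₂, x₃, x₄}  = {x₂, x₃} ∪ {x₄}
  {x₂, x₃, x₆}  = ᶜ of {x₁, x₄, x₅}
  {x₃, x₄, x₅}  = {x₄, x₅} ∪ {x₃}
  {x₃, x₅, x₆}  = {x₅} ∪ {x₃, x₆}
  {x₁, x₂, x₄, x₆}  = {x₁, x₂} ∪ {x₁, x₄, x₆}
  {x₁, x₂, x₅, x₆}  = {x₁, x₆} ∪ {x₁, x₂, x₅}
  {x₁, x₃, x₄, x₅}  = {x₁, x₄, x₅} ∪ {x₃}
  {x₁, x₃, x₅, x₆}  = {x₁, x₃, x₆} ∪ {x₅}
  {x₂, x₃, x₄, x₆}  = {x₂, x₃} ∪ {x₃, x₄, x₆}
  {x₂, x₃, x₅, x₆}  = ᶜ of {x₁, x₄}
  {x₂, x₄, x₅, x₆}  = {x₆} ∪ {x₂, x₄, x₅}
  — 59 sets.
Pass 5 adds 5:
  {x₂, x₄}  = ᶜ of {x₁, x₃, x₅, x₆}
  {x₂, x₆}  = ᶜ of {x₁, x₃, x₄, x₅}
  {x₁, x₃, x₅}  = {x₁, x₃} ∪ {x₁, x₅}
  {x₂, x₄, x₆}  = {x₂} ∪ {x₄, x₆}
  {x₂, x₅, x₆}  = ᶜ of {x₁, x₃, x₄}
  — 64 sets.
Pass 6: already closed under ᶜ and ∪.

σ(𝒞) = { {}, {x₁}, {x₂}, {x₃}, {x₄}, {x₅}, {x₆}, {x₁, x₂}, {x₁, x₃}, {x₁, x₄}, {x₁, x₅}, {x₁, x₆}, {x₂, x₃}, {x₂, x₄}, {x₂, x₅}, {x₂, x₆}, {x₃, x₄}, {x₃, x₅}, {x₃, x₆}, {x₄, x₅}, {x₄, x₆}, {x₅, x₆}, {x₁, x₂, x₃}, {x₁, x₂, x₄}, {x₁, x₂, x₅}, {x₁, x₂, x₆}, {x₁, x₃, x₄}, {x₁, x₃, x₅}, {x₁, x₃, x₆}, {x₁, x₄, x₅}, {x₁, x₄, x₆}, {x₁, x₅, x₆}, {x₂, x₃, x₄}, {x₂, x₃, x₅}, {x₂, x₃, x₆}, {x₂, x₄, x₅}, {x₂, x₄, x₆}, {x₂, x₅, x₆}, {x₃, x₄, x₅}, {x₃, x₄, x₆}, {x₃, x₅, x₆}, {x₄, x₅, x₆}, {x₁, x₂, x₃, x₄}, {x₁, x₂, x₃, x₅}, {x₁, x₂, x₃, x₆}, {x₁, x₂, x₄, x₅}, {x₁, x₂, x₄, x₆}, {x₁, x₂, x₅, x₆}, {x₁, x₃, x₄, x₅}, {x₁, x₃, x₄, x₆}, {x₁, x₃, x₅, x₆}, {x₁, x₄, x₅, x₆}, {x₂, x₃, x₄, x₅}, {x₂, x₃, x₄, x₆}, {x₂, x₃, x₅, x₆}, {x₂, x₄, x₅, x₆}, {x₃, x₄, x₅, x₆}, {x₁, x₂, x₃, x₄, x₅}, {x₁, x₂, x₃, x₄, x₆}, {x₁, x₂, x₃, x₅, x₆}, {x₁, x₂, x₄, x₅, x₆}, {x₁, x₃, x₄, x₅, x₆}, {x₂, x₃, x₄, x₅, x₆}, S }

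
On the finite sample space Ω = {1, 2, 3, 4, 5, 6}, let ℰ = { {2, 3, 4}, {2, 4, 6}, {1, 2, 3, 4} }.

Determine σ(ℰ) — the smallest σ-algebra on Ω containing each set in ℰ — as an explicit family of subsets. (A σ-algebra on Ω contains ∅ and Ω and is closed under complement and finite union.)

σ(ℰ) (32 sets): { {}, {1}, {3}, {5}, {6}, {1, 3}, {1, 5}, {1, 6}, {2, 4}, {3, 5}, {3, 6}, {5, 6}, {1, 2, 4}, {1, 3, 5}, {1, 3, 6}, {1, 5, 6}, {2, 3, 4}, {2, 4, 5}, {2, 4, 6}, {3, 5, 6}, {1, 2, 3, 4}, {1, 2, 4, 5}, {1, 2, 4, 6}, {1, 3, 5, 6}, {2, 3, 4, 5}, {2, 3, 4, 6}, {2, 4, 5, 6}, {1, 2, 3, 4, 5}, {1, 2, 3, 4, 6}, {1, 2, 4, 5, 6}, {2, 3, 4, 5, 6}, Ω }

Check:
Take S₀ = ℰ ∪ {∅, Ω} = { {}, {2, 3, 4}, {2, 4, 6}, {1, 2, 3, 4}, Ω }.
Round 1 adds 5:
  {5, 6}  = complement {1, 2, 3, 4}
  {1, 3, 5}  = complement {2, 4, 6}
  {1, 5, 6}  = complement {2, 3, 4}
  {2, 3, 4, 6}  = {2, 4, 6} ∪ {2, 3, 4}
  {1, 2, 3, 4, 6}  = {2, 4, 6} ∪ {1, 2, 3, 4}
Round 2 adds 7:
  {5}  = complement {1, 2, 3, 4, 6}
  {1, 5}  = complement {2, 3, 4, 6}
  {1, 3, 5, 6}  = {5, 6} ∪ {1, 3, 5}
  {2, 4, 5, 6}  = {2, 4, 6} ∪ {5, 6}
  {1, 2, 3, 4, 5}  = {2, 3, 4} ∪ {1, 3, 5}
  {1, 2, 4, 5, 6}  = {2, 4, 6} ∪ {1, 5, 6}
  {2, 3, 4, 5, 6}  = {2, 3, 4} ∪ {5, 6}
Round 3. New:
  {1}  = complement {2, 3, 4, 5, 6}
  {3}  = complement {1, 2, 4, 5, 6}
  {6}  = complement {1, 2, 3, 4, 5}
  {1, 3}  = complement {2, 4, 5, 6}
  {2, 4}  = complement {1, 3, 5, 6}
  {2, 3, 4, 5}  = {2, 3, 4} ∪ {5}
Round 4: +9 →
  {1, 6}  = complement {2, 3, 4, 5}
  {3, 5}  = {5} ∪ {3}
  {3, 6}  = {6} ∪ {3}
  {1, 2, 4}  = {2, 4} ∪ {1}
  {1, 3, 6}  = {6} ∪ {1, 3}
  {2, 4, 5}  = {5} ∪ {2, 4}
  {3, 5, 6}  = {5, 6} ∪ {3}
  {1, 2, 4, 5}  = {1, 5} ∪ {2, 4}
  {1, 2, 4, 6}  = {2, 4, 6} ∪ {1}
Round 5: stable.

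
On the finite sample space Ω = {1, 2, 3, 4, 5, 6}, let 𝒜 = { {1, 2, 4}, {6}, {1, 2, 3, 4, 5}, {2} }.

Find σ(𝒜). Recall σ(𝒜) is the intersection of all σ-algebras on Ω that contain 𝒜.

Begin from { {}, {2}, {6}, {1, 2, 4}, {1, 2, 3, 4, 5}, Ω } (that is, 𝒜 plus ∅ and Ω).
Round 1 (4 new):
  {2, 6}  = {2} ∪ {6}
  {3, 5, 6}  = ᶜ of {1, 2, 4}
  {1, 2, 4, 6}  = {1, 2, 4} ∪ {6}
  {1, 3, 4, 5, 6}  = ᶜ of {2}
  |family| = 10
Round 2: +3 →
  {3, 5}  = ᶜ of {1, 2, 4, 6}
  {1, 3, 4, 5}  = ᶜ of {2, 6}
  {2, 3, 5, 6}  = {2} ∪ {3, 5, 6}
  |family| = 13
Round 3: +2 →
  {1, 4}  = ᶜ of {2, 3, 5, 6}
  {2, 3, 5}  = {3, 5} ∪ {2}
  |family| = 15
Round 4: 1 new —
  {1, 4, 6}  = ᶜ of {2, 3, 5}
  |family| = 16
Round 5: already closed under ᶜ and ∪.

σ(𝒜) = { {}, {2}, {6}, {1, 4}, {2, 6}, {3, 5}, {1, 2, 4}, {1, 4, 6}, {2, 3, 5}, {3, 5, 6}, {1, 2, 4, 6}, {1, 3, 4, 5}, {2, 3, 5, 6}, {1, 2, 3, 4, 5}, {1, 3, 4, 5, 6}, Ω }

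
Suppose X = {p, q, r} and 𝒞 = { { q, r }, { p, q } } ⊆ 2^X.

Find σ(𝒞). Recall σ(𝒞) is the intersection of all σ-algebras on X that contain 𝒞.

Seed the family with 𝒞 together with ∅ and X: { {  }, { p, q }, { q, r }, X }.
Round 1. New:
  { p }  = ᶜ of { q, r }
  { r }  = ᶜ of { p, q }
  [6 total]
Round 2 (1 new):
  { p, r }  = { r } ∪ { p }
  [7 total]
Round 3. New:
  { q }  = ᶜ of { p, r }
  [8 total]
Round 4: stable.

|σ(𝒞)| = 8.  σ(𝒞) = { {  }, { p }, { q }, { r }, { p, q }, { p, r }, { q, r }, X }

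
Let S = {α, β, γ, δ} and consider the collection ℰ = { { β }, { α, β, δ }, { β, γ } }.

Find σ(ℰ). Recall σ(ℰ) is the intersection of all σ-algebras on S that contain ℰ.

|σ(ℰ)| = 8.  σ(ℰ) = { {}, { β }, { γ }, { α, δ }, { β, γ }, { α, β, δ }, { α, γ, δ }, S }

Working:
Seed the family with ℰ together with ∅ and S: { {}, { β }, { β, γ }, { α, β, δ }, S }.
Round 1 (3 new):
  { γ }  = S∖{ α, β, δ }
  { α, δ }  = S∖{ β, γ }
  { α, γ, δ }  = S∖{ β }
Round 2 adds nothing — fixpoint reached.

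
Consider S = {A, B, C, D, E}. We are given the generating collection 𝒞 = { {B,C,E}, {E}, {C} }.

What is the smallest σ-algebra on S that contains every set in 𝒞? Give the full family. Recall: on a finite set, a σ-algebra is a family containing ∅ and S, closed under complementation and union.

σ(𝒞) (16 sets): { {}, {B}, {C}, {E}, {A,D}, {B,C}, {B,E}, {C,E}, {A,B,D}, {A,C,D}, {A,D,E}, {B,C,E}, {A,B,C,D}, {A,B,D,E}, {A,C,D,E}, S }

Trace:
Seed the family with 𝒞 together with ∅ and S: { {}, {C}, {E}, {B,C,E}, S }.
Round 1: +4 →
  {A,D}  = ᶜ of {B,C,E}
  {C,E}  = {C} ∪ {E}
  {A,B,C,D}  = ᶜ of {E}
  {A,B,D,E}  = ᶜ of {C}
  [9 total]
Round 2. New:
  {A,B,D}  = ᶜ of {C,E}
  {A,C,D}  = {C} ∪ {A,D}
  {A,D,E}  = {E} ∪ {A,D}
  {A,C,D,E}  = {A,D} ∪ {C,E}
  [13 total]
Round 3: 3 new —
  {B}  = ᶜ of {A,C,D,E}
  {B,C}  = ᶜ of {A,D,E}
  {B,E}  = ᶜ of {A,C,D}
  [16 total]
Round 4: already closed under ᶜ and ∪.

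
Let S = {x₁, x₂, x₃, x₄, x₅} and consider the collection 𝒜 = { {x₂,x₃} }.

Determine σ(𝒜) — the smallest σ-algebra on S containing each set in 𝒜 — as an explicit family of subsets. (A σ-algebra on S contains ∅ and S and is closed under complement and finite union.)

Answer: σ(𝒜) = { {}, {x₂,x₃}, {x₁,x₄,x₅}, S }

Derivation:
Take S₀ = 𝒜 ∪ {∅, S} = { {}, {x₂,x₃}, S }.
Pass 1 (1 new):
  {x₁,x₄,x₅}  = ᶜ of {x₂,x₃}
  — 4 sets.
Pass 2: already closed under ᶜ and ∪.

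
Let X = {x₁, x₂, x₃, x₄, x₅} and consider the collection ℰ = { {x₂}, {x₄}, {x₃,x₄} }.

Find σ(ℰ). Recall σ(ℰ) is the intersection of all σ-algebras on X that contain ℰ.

|σ(ℰ)| = 16.  σ(ℰ) = { {}, {x₂}, {x₃}, {x₄}, {x₁,x₅}, {x₂,x₃}, {x₂,x₄}, {x₃,x₄}, {x₁,x₂,x₅}, {x₁,x₃,x₅}, {x₁,x₄,x₅}, {x₂,x₃,x₄}, {x₁,x₂,x₃,x₅}, {x₁,x₂,x₄,x₅}, {x₁,x₃,x₄,x₅}, X }

Trace:
Begin from { {}, {x₂}, {x₄}, {x₃,x₄}, X } (that is, ℰ plus ∅ and X).
Step 1 adds 5:
  {x₂,x₄}  = {x₄} ∪ {x₂}
  {x₁,x₂,x₅}  = ᶜ of {x₃,x₄}
  {x₂,x₃,x₄}  = {x₃,x₄} ∪ {x₂}
  {x₁,x₂,x₃,x₅}  = ᶜ of {x₄}
  {x₁,x₃,x₄,x₅}  = ᶜ of {x₂}
Step 2. New:
  {x₁,x₅}  = ᶜ of {x₂,x₃,x₄}
  {x₁,x₃,x₅}  = ᶜ of {x₂,x₄}
  {x₁,x₂,x₄,x₅}  = {x₁,x₂,x₅} ∪ {x₄}
Step 3 (2 new):
  {x₃}  = ᶜ of {x₁,x₂,x₄,x₅}
  {x₁,x₄,x₅}  = {x₁,x₅} ∪ {x₄}
Step 4: +1 →
  {x₂,x₃}  = ᶜ of {x₁,x₄,x₅}
Step 5: already closed under ᶜ and ∪.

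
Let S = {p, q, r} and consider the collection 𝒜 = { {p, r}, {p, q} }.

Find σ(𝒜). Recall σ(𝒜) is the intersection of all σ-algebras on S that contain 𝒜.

Initial family (4 sets): { {}, {p, q}, {p, r}, S }.
Step 1 adds 2:
  {q}  = {p, r}ᶜ
  {r}  = {p, q}ᶜ
  — 6 sets.
Step 2. New:
  {q, r}  = {r} ∪ {q}
  — 7 sets.
Step 3: 1 new —
  {p}  = {q, r}ᶜ
  — 8 sets.
After Step 4 the family is unchanged; done.

Hence σ(𝒜) has 8 members: { {}, {p}, {q}, {r}, {p, q}, {p, r}, {q, r}, S }.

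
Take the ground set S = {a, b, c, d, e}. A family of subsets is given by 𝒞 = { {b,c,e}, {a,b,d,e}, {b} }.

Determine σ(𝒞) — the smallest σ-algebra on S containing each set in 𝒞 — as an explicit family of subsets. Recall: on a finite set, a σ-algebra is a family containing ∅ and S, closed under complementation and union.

σ(𝒞) (16 sets): { {}, {b}, {c}, {e}, {a,d}, {b,c}, {b,e}, {c,e}, {a,b,d}, {a,c,d}, {a,d,e}, {b,c,e}, {a,b,c,d}, {a,b,d,e}, {a,c,d,e}, S }

Check:
Begin from { {}, {b}, {b,c,e}, {a,b,d,e}, S } (that is, 𝒞 plus ∅ and S).
Pass 1: 3 new —
  {c}  = {a,b,d,e}ᶜ
  {a,d}  = {b,c,e}ᶜ
  {a,c,d,e}  = {b}ᶜ
  — 8 sets.
Pass 2: +3 →
  {b,c}  = {c} ∪ {b}
  {a,b,d}  = {b} ∪ {a,d}
  {a,c,d}  = {c} ∪ {a,d}
  — 11 sets.
Pass 3: 4 new —
  {b,e}  = {a,c,d}ᶜ
  {c,e}  = {a,b,d}ᶜ
  {a,d,e}  = {b,c}ᶜ
  {a,b,c,d}  = {c} ∪ {a,b,d}
  — 15 sets.
Pass 4: +1 →
  {e}  = {a,b,c,d}ᶜ
  — 16 sets.
Pass 5: already closed under ᶜ and ∪.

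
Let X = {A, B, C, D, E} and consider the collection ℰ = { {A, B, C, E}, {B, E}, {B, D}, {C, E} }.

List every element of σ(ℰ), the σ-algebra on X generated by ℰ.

σ(ℰ) = { {}, {A}, {B}, {C}, {D}, {E}, {A, B}, {A, C}, {A, D}, {A, E}, {B, C}, {B, D}, {B, E}, {C, D}, {C, E}, {D, E}, {A, B, C}, {A, B, D}, {A, B, E}, {A, C, D}, {A, C, E}, {A, D, E}, {B, C, D}, {B, C, E}, {B, D, E}, {C, D, E}, {A, B, C, D}, {A, B, C, E}, {A, B, D, E}, {A, C, D, E}, {B, C, D, E}, X }

Working:
Initial family (6 sets): { {}, {B, D}, {B, E}, {C, E}, {A, B, C, E}, X }.
Iteration 1: +7 →
  {D}  = ᶜ of {A, B, C, E}
  {A, B, D}  = ᶜ of {C, E}
  {A, C, D}  = ᶜ of {B, E}
  {A, C, E}  = ᶜ of {B, D}
  {B, C, E}  = {B, E} ∪ {C, E}
  {B, D, E}  = {B, E} ∪ {B, D}
  {B, C, D, E}  = {C, E} ∪ {B, D}
  (now 13)
Iteration 2: +7 →
  {A}  = ᶜ of {B, C, D, E}
  {A, C}  = ᶜ of {B, D, E}
  {A, D}  = ᶜ of {B, C, E}
  {C, D, E}  = {D} ∪ {C, E}
  {A, B, C, D}  = {A, B, D} ∪ {A, C, D}
  {A, B, D, E}  = {B, E} ∪ {A, B, D}
  {A, C, D, E}  = {A, C, E} ∪ {A, C, D}
  (now 20)
Iteration 3 (5 new):
  {B}  = ᶜ of {A, C, D, E}
  {C}  = ᶜ of {A, B, D, E}
  {E}  = ᶜ of {A, B, C, D}
  {A, B}  = ᶜ of {C, D, E}
  {A, B, E}  = {B, E} ∪ {A}
  (now 25)
Iteration 4 adds 7:
  {A, E}  = {E} ∪ {A}
  {B, C}  = {B} ∪ {C}
  {C, D}  = ᶜ of {A, B, E}
  {D, E}  = {E} ∪ {D}
  {A, B, C}  = {A, B} ∪ {C}
  {A, D, E}  = {E} ∪ {A, D}
  {B, C, D}  = {C} ∪ {B, D}
  (now 32)
Iteration 5: closed — nothing new.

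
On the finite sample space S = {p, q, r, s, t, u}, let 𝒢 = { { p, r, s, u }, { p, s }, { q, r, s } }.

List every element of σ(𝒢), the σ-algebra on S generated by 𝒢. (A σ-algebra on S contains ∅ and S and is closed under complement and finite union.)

Start: 𝒢 ∪ {∅, S} = { {}, { p, s }, { q, r, s }, { p, r, s, u }, S }.
Round 1: +5 →
  { q, t }  = { p, r, s, u }ᶜ
  { p, t, u }  = { q, r, s }ᶜ
  { p, q, r, s }  = { q, r, s } ∪ { p, s }
  { q, r, t, u }  = { p, s }ᶜ
  { p, q, r, s, u }  = { q, r, s } ∪ { p, r, s, u }
  |family| = 10
Round 2. New:
  { t }  = { p, q, r, s, u }ᶜ
  { t, u }  = { p, q, r, s }ᶜ
  { p, q, s, t }  = { q, t } ∪ { p, s }
  { p, q, t, u }  = { q, t } ∪ { p, t, u }
  { p, s, t, u }  = { p, s } ∪ { p, t, u }
  { q, r, s, t }  = { q, t } ∪ { q, r, s }
  { p, q, r, s, t }  = { q, t } ∪ { p, q, r, s }
  { p, q, r, t, u }  = { p, t, u } ∪ { q, r, t, u }
  { p, r, s, t, u }  = { p, t, u } ∪ { p, r, s, u }
  { q, r, s, t, u }  = { q, r, s } ∪ { q, r, t, u }
  |family| = 20
Round 3 adds 11:
  { p }  = { q, r, s, t, u }ᶜ
  { q }  = { p, r, s, t, u }ᶜ
  { s }  = { p, q, r, t, u }ᶜ
  { u }  = { p, q, r, s, t }ᶜ
  { p, u }  = { q, r, s, t }ᶜ
  { q, r }  = { p, s, t, u }ᶜ
  { r, s }  = { p, q, t, u }ᶜ
  { r, u }  = { p, q, s, t }ᶜ
  { p, s, t }  = { p, s } ∪ { t }
  { q, t, u }  = { q, t } ∪ { t, u }
  { p, q, s, t, u }  = { q, t } ∪ { p, s, t, u }
  |family| = 31
Round 4: 27 new —
  { r }  = { p, q, s, t, u }ᶜ
  { p, q }  = { p } ∪ { q }
  { p, t }  = { p } ∪ { t }
  { q, s }  = { q } ∪ { s }
  { q, u }  = { q } ∪ { u }
  { s, t }  = { t } ∪ { s }
  { s, u }  = { u } ∪ { s }
  { p, q, r }  = { p } ∪ { q, r }
  { p, q, s }  = { q } ∪ { p, s }
  { p, q, t }  = { q, t } ∪ { p }
  { p, q, u }  = { p, u } ∪ { q }
  { p, r, s }  = { q, t, u }ᶜ
  { p, r, u }  = { p } ∪ { r, u }
  { p, s, u }  = { p, u } ∪ { p, s }
  { q, r, t }  = { q, t } ∪ { q, r }
  { q, r, u }  = { p, s, t }ᶜ
  { q, s, t }  = { q, t } ∪ { s }
  { r, s, t }  = { r, s } ∪ { t }
  { r, s, u }  = { r, s } ∪ { u }
  { r, t, u }  = { t, u } ∪ { r, u }
  { s, t, u }  = { t, u } ∪ { s }
  { p, q, r, u }  = { p, u } ∪ { q, r }
  { p, r, s, t }  = { p, s, t } ∪ { r, s }
  { p, r, t, u }  = { p, t, u } ∪ { r, u }
  { q, r, s, u }  = { u } ∪ { q, r, s }
  { q, s, t, u }  = { q, t, u } ∪ { s }
  { r, s, t, u }  = { r, s } ∪ { t, u }
  |family| = 58
Round 5: 6 new —
  { p, r }  = { q, s, t, u }ᶜ
  { r, t }  = { r } ∪ { t }
  { p, r, t }  = { r } ∪ { p, t }
  { q, s, u }  = { q } ∪ { s, u }
  { p, q, r, t }  = { s, u }ᶜ
  { p, q, s, u }  = { p, u } ∪ { p, q, s }
  |family| = 64
Round 6 adds nothing — fixpoint reached.

Hence σ(𝒢) has 64 members: { {}, { p }, { q }, { r }, { s }, { t }, { u }, { p, q }, { p, r }, { p, s }, { p, t }, { p, u }, { q, r }, { q, s }, { q, t }, { q, u }, { r, s }, { r, t }, { r, u }, { s, t }, { s, u }, { t, u }, { p, q, r }, { p, q, s }, { p, q, t }, { p, q, u }, { p, r, s }, { p, r, t }, { p, r, u }, { p, s, t }, { p, s, u }, { p, t, u }, { q, r, s }, { q, r, t }, { q, r, u }, { q, s, t }, { q, s, u }, { q, t, u }, { r, s, t }, { r, s, u }, { r, t, u }, { s, t, u }, { p, q, r, s }, { p, q, r, t }, { p, q, r, u }, { p, q, s, t }, { p, q, s, u }, { p, q, t, u }, { p, r, s, t }, { p, r, s, u }, { p, r, t, u }, { p, s, t, u }, { q, r, s, t }, { q, r, s, u }, { q, r, t, u }, { q, s, t, u }, { r, s, t, u }, { p, q, r, s, t }, { p, q, r, s, u }, { p, q, r, t, u }, { p, q, s, t, u }, { p, r, s, t, u }, { q, r, s, t, u }, S }.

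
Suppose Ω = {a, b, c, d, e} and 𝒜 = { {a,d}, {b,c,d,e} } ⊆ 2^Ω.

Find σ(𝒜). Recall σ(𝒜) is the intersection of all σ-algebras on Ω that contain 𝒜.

Answer: σ(𝒜) = { {}, {a}, {d}, {a,d}, {b,c,e}, {a,b,c,e}, {b,c,d,e}, Ω }

Trace:
Take S₀ = 𝒜 ∪ {∅, Ω} = { {}, {a,d}, {b,c,d,e}, Ω }.
Round 1: 2 new —
  {a}  = ᶜ of {b,c,d,e}
  {b,c,e}  = ᶜ of {a,d}
  [6 total]
Round 2. New:
  {a,b,c,e}  = {b,c,e} ∪ {a}
  [7 total]
Round 3: +1 →
  {d}  = ᶜ of {a,b,c,e}
  [8 total]
Round 4 adds nothing — fixpoint reached.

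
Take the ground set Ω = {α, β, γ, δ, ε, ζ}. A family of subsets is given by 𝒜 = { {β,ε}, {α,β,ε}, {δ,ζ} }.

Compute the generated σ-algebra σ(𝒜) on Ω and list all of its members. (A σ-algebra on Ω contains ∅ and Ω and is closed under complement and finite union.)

σ(𝒜) = { {}, {α}, {γ}, {α,γ}, {β,ε}, {δ,ζ}, {α,β,ε}, {α,δ,ζ}, {β,γ,ε}, {γ,δ,ζ}, {α,β,γ,ε}, {α,γ,δ,ζ}, {β,δ,ε,ζ}, {α,β,δ,ε,ζ}, {β,γ,δ,ε,ζ}, Ω }

Check:
Seed the family with 𝒜 together with ∅ and Ω: { {}, {β,ε}, {δ,ζ}, {α,β,ε}, Ω }.
Iteration 1. New:
  {γ,δ,ζ}  = complement {α,β,ε}
  {α,β,γ,ε}  = complement {δ,ζ}
  {α,γ,δ,ζ}  = complement {β,ε}
  {β,δ,ε,ζ}  = {β,ε} ∪ {δ,ζ}
  {α,β,δ,ε,ζ}  = {α,β,ε} ∪ {δ,ζ}
  |family| = 10
Iteration 2: 3 new —
  {γ}  = complement {α,β,δ,ε,ζ}
  {α,γ}  = complement {β,δ,ε,ζ}
  {β,γ,δ,ε,ζ}  = {β,ε} ∪ {γ,δ,ζ}
  |family| = 13
Iteration 3 adds 2:
  {α}  = complement {β,γ,δ,ε,ζ}
  {β,γ,ε}  = {γ} ∪ {β,ε}
  |family| = 15
Iteration 4: 1 new —
  {α,δ,ζ}  = complement {β,γ,ε}
  |family| = 16
Iteration 5: already closed under ᶜ and ∪.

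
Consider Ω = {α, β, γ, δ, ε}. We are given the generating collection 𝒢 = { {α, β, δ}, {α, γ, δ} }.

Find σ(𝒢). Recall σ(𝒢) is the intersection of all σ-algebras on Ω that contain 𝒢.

σ(𝒢) (16 sets): { {}, {β}, {γ}, {ε}, {α, δ}, {β, γ}, {β, ε}, {γ, ε}, {α, β, δ}, {α, γ, δ}, {α, δ, ε}, {β, γ, ε}, {α, β, γ, δ}, {α, β, δ, ε}, {α, γ, δ, ε}, Ω }

Derivation:
Start: 𝒢 ∪ {∅, Ω} = { {}, {α, β, δ}, {α, γ, δ}, Ω }.
Step 1: 3 new —
  {β, ε}  = Ω∖{α, γ, δ}
  {γ, ε}  = Ω∖{α, β, δ}
  {α, β, γ, δ}  = {α, β, δ} ∪ {α, γ, δ}
  [7 total]
Step 2: 4 new —
  {ε}  = Ω∖{α, β, γ, δ}
  {β, γ, ε}  = {β, ε} ∪ {γ, ε}
  {α, β, δ, ε}  = {β, ε} ∪ {α, β, δ}
  {α, γ, δ, ε}  = {α, γ, δ} ∪ {γ, ε}
  [11 total]
Step 3: 3 new —
  {β}  = Ω∖{α, γ, δ, ε}
  {γ}  = Ω∖{α, β, δ, ε}
  {α, δ}  = Ω∖{β, γ, ε}
  [14 total]
Step 4. New:
  {β, γ}  = {γ} ∪ {β}
  {α, δ, ε}  = {α, δ} ∪ {ε}
  [16 total]
Step 5: stable.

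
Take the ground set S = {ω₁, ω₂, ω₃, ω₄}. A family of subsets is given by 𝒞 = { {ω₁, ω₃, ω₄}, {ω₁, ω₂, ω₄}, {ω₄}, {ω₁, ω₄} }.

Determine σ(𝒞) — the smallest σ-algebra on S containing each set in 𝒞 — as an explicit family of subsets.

σ(𝒞) (16 sets): { {}, {ω₁}, {ω₂}, {ω₃}, {ω₄}, {ω₁, ω₂}, {ω₁, ω₃}, {ω₁, ω₄}, {ω₂, ω₃}, {ω₂, ω₄}, {ω₃, ω₄}, {ω₁, ω₂, ω₃}, {ω₁, ω₂, ω₄}, {ω₁, ω₃, ω₄}, {ω₂, ω₃, ω₄}, S }

Working:
Take S₀ = 𝒞 ∪ {∅, S} = { {}, {ω₄}, {ω₁, ω₄}, {ω₁, ω₂, ω₄}, {ω₁, ω₃, ω₄}, S }.
Step 1 adds 4:
  {ω₂}  = ᶜ of {ω₁, ω₃, ω₄}
  {ω₃}  = ᶜ of {ω₁, ω₂, ω₄}
  {ω₂, ω₃}  = ᶜ of {ω₁, ω₄}
  {ω₁, ω₂, ω₃}  = ᶜ of {ω₄}
  — 10 sets.
Step 2: +3 →
  {ω₂, ω₄}  = {ω₂} ∪ {ω₄}
  {ω₃, ω₄}  = {ω₃} ∪ {ω₄}
  {ω₂, ω₃, ω₄}  = {ω₂, ω₃} ∪ {ω₄}
  — 13 sets.
Step 3 adds 3:
  {ω₁}  = ᶜ of {ω₂, ω₃, ω₄}
  {ω₁, ω₂}  = ᶜ of {ω₃, ω₄}
  {ω₁, ω₃}  = ᶜ of {ω₂, ω₄}
  — 16 sets.
After Step 4 the family is unchanged; done.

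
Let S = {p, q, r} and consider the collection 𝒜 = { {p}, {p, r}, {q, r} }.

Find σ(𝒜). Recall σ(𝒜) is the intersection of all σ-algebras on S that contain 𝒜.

Take S₀ = 𝒜 ∪ {∅, S} = { {}, {p}, {p, r}, {q, r}, S }.
Pass 1 adds 1:
  {q}  = complement {p, r}
  (now 6)
Pass 2 (1 new):
  {p, q}  = {q} ∪ {p}
  (now 7)
Pass 3 (1 new):
  {r}  = complement {p, q}
  (now 8)
Pass 4: closed — nothing new.

Hence σ(𝒜) has 8 members: { {}, {p}, {q}, {r}, {p, q}, {p, r}, {q, r}, S }.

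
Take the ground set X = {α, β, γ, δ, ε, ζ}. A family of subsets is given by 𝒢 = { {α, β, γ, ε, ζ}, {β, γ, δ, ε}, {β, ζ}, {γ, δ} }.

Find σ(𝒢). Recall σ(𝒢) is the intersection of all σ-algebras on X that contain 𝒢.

Answer: σ(𝒢) = { ∅, {α}, {β}, {γ}, {δ}, {ε}, {ζ}, {α, β}, {α, γ}, {α, δ}, {α, ε}, {α, ζ}, {β, γ}, {β, δ}, {β, ε}, {β, ζ}, {γ, δ}, {γ, ε}, {γ, ζ}, {δ, ε}, {δ, ζ}, {ε, ζ}, {α, β, γ}, {α, β, δ}, {α, β, ε}, {α, β, ζ}, {α, γ, δ}, {α, γ, ε}, {α, γ, ζ}, {α, δ, ε}, {α, δ, ζ}, {α, ε, ζ}, {β, γ, δ}, {β, γ, ε}, {β, γ, ζ}, {β, δ, ε}, {β, δ, ζ}, {β, ε, ζ}, {γ, δ, ε}, {γ, δ, ζ}, {γ, ε, ζ}, {δ, ε, ζ}, {α, β, γ, δ}, {α, β, γ, ε}, {α, β, γ, ζ}, {α, β, δ, ε}, {α, β, δ, ζ}, {α, β, ε, ζ}, {α, γ, δ, ε}, {α, γ, δ, ζ}, {α, γ, ε, ζ}, {α, δ, ε, ζ}, {β, γ, δ, ε}, {β, γ, δ, ζ}, {β, γ, ε, ζ}, {β, δ, ε, ζ}, {γ, δ, ε, ζ}, {α, β, γ, δ, ε}, {α, β, γ, δ, ζ}, {α, β, γ, ε, ζ}, {α, β, δ, ε, ζ}, {α, γ, δ, ε, ζ}, {β, γ, δ, ε, ζ}, X }

Trace:
Begin from { ∅, {β, ζ}, {γ, δ}, {β, γ, δ, ε}, {α, β, γ, ε, ζ}, X } (that is, 𝒢 plus ∅ and X).
Iteration 1: 6 new —
  {δ}  = {α, β, γ, ε, ζ}ᶜ
  {α, ζ}  = {β, γ, δ, ε}ᶜ
  {α, β, ε, ζ}  = {γ, δ}ᶜ
  {α, γ, δ, ε}  = {β, ζ}ᶜ
  {β, γ, δ, ζ}  = {γ, δ} ∪ {β, ζ}
  {β, γ, δ, ε, ζ}  = {β, ζ} ∪ {β, γ, δ, ε}
  |family| = 12
Iteration 2: +10 →
  {α}  = {β, γ, δ, ε, ζ}ᶜ
  {α, ε}  = {β, γ, δ, ζ}ᶜ
  {α, β, ζ}  = {α, ζ} ∪ {β, ζ}
  {α, δ, ζ}  = {α, ζ} ∪ {δ}
  {β, δ, ζ}  = {β, ζ} ∪ {δ}
  {α, γ, δ, ζ}  = {γ, δ} ∪ {α, ζ}
  {α, β, γ, δ, ε}  = {β, γ, δ, ε} ∪ {α, γ, δ, ε}
  {α, β, γ, δ, ζ}  = {α, ζ} ∪ {β, γ, δ, ζ}
  {α, β, δ, ε, ζ}  = {δ} ∪ {α, β, ε, ζ}
  {α, γ, δ, ε, ζ}  = {α, ζ} ∪ {α, γ, δ, ε}
  |family| = 22
Iteration 3 (14 new):
  {β}  = {α, γ, δ, ε, ζ}ᶜ
  {γ}  = {α, β, δ, ε, ζ}ᶜ
  {ε}  = {α, β, γ, δ, ζ}ᶜ
  {ζ}  = {α, β, γ, δ, ε}ᶜ
  {α, δ}  = {δ} ∪ {α}
  {β, ε}  = {α, γ, δ, ζ}ᶜ
  {α, γ, δ}  = {γ, δ} ∪ {α}
  {α, γ, ε}  = {β, δ, ζ}ᶜ
  {α, δ, ε}  = {α, ε} ∪ {δ}
  {α, ε, ζ}  = {α, ζ} ∪ {α, ε}
  {β, γ, ε}  = {α, δ, ζ}ᶜ
  {γ, δ, ε}  = {α, β, ζ}ᶜ
  {α, β, δ, ζ}  = {β, δ, ζ} ∪ {α, ζ}
  {α, δ, ε, ζ}  = {α, δ, ζ} ∪ {α, ε}
  |family| = 36
Iteration 4: +25 →
  {α, β}  = {α} ∪ {β}
  {α, γ}  = {α} ∪ {γ}
  {β, γ}  = {α, δ, ε, ζ}ᶜ
  {β, δ}  = {β} ∪ {δ}
  {γ, ε}  = {α, β, δ, ζ}ᶜ
  {γ, ζ}  = {ζ} ∪ {γ}
  {δ, ε}  = {ε} ∪ {δ}
  {δ, ζ}  = {ζ} ∪ {δ}
  {ε, ζ}  = {ζ} ∪ {ε}
  {α, β, δ}  = {β} ∪ {α, δ}
  {α, β, ε}  = {β, ε} ∪ {α}
  {α, γ, ζ}  = {α, ζ} ∪ {γ}
  {β, γ, δ}  = {α, ε, ζ}ᶜ
  {β, γ, ζ}  = {α, δ, ε}ᶜ
  {β, δ, ε}  = {β, ε} ∪ {δ}
  {β, ε, ζ}  = {α, γ, δ}ᶜ
  {γ, δ, ζ}  = {γ, δ} ∪ {ζ}
  {α, β, γ, δ}  = {β} ∪ {α, γ, δ}
  {α, β, γ, ε}  = {β, ε} ∪ {α, γ, ε}
  {α, β, γ, ζ}  = {γ} ∪ {α, β, ζ}
  {α, β, δ, ε}  = {α, δ, ε} ∪ {β, ε}
  {α, γ, ε, ζ}  = {α, ζ} ∪ {α, γ, ε}
  {β, γ, ε, ζ}  = {α, δ}ᶜ
  {β, δ, ε, ζ}  = {β, δ, ζ} ∪ {β, ε}
  {γ, δ, ε, ζ}  = {γ, δ, ε} ∪ {ζ}
  |family| = 61
Iteration 5 (3 new):
  {α, β, γ}  = {β} ∪ {α, γ}
  {γ, ε, ζ}  = {α, β, δ}ᶜ
  {δ, ε, ζ}  = {ε, ζ} ∪ {δ, ε}
  |family| = 64
After Iteration 6 the family is unchanged; done.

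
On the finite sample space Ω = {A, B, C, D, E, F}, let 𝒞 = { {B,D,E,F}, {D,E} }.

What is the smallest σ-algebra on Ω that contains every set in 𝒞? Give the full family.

|σ(𝒞)| = 8.  σ(𝒞) = { ∅, {A,C}, {B,F}, {D,E}, {A,B,C,F}, {A,C,D,E}, {B,D,E,F}, Ω }

Derivation:
Take S₀ = 𝒞 ∪ {∅, Ω} = { ∅, {D,E}, {B,D,E,F}, Ω }.
Pass 1. New:
  {A,C}  = ᶜ of {B,D,E,F}
  {A,B,C,F}  = ᶜ of {D,E}
  |family| = 6
Pass 2 adds 1:
  {A,C,D,E}  = {D,E} ∪ {A,C}
  |family| = 7
Pass 3 (1 new):
  {B,F}  = ᶜ of {A,C,D,E}
  |family| = 8
Pass 4: no new sets; the family is a σ-algebra.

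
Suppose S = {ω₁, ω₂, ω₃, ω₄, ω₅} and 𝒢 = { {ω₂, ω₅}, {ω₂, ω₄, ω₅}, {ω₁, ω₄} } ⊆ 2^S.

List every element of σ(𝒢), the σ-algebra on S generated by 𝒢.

Take S₀ = 𝒢 ∪ {∅, S} = { {}, {ω₁, ω₄}, {ω₂, ω₅}, {ω₂, ω₄, ω₅}, S }.
Pass 1 (4 new):
  {ω₁, ω₃}  = ᶜ of {ω₂, ω₄, ω₅}
  {ω₁, ω₃, ω₄}  = ᶜ of {ω₂, ω₅}
  {ω₂, ω₃, ω₅}  = ᶜ of {ω₁, ω₄}
  {ω₁, ω₂, ω₄, ω₅}  = {ω₂, ω₅} ∪ {ω₁, ω₄}
  [9 total]
Pass 2: +3 →
  {ω₃}  = ᶜ of {ω₁, ω₂, ω₄, ω₅}
  {ω₁, ω₂, ω₃, ω₅}  = {ω₂, ω₅} ∪ {ω₁, ω₃}
  {ω₂, ω₃, ω₄, ω₅}  = {ω₂, ω₃, ω₅} ∪ {ω₂, ω₄, ω₅}
  [12 total]
Pass 3. New:
  {ω₁}  = ᶜ of {ω₂, ω₃, ω₄, ω₅}
  {ω₄}  = ᶜ of {ω₁, ω₂, ω₃, ω₅}
  [14 total]
Pass 4. New:
  {ω₃, ω₄}  = {ω₃} ∪ {ω₄}
  {ω₁, ω₂, ω₅}  = {ω₂, ω₅} ∪ {ω₁}
  [16 total]
Pass 5 adds nothing — fixpoint reached.

σ(𝒢) = { {}, {ω₁}, {ω₃}, {ω₄}, {ω₁, ω₃}, {ω₁, ω₄}, {ω₂, ω₅}, {ω₃, ω₄}, {ω₁, ω₂, ω₅}, {ω₁, ω₃, ω₄}, {ω₂, ω₃, ω₅}, {ω₂, ω₄, ω₅}, {ω₁, ω₂, ω₃, ω₅}, {ω₁, ω₂, ω₄, ω₅}, {ω₂, ω₃, ω₄, ω₅}, S }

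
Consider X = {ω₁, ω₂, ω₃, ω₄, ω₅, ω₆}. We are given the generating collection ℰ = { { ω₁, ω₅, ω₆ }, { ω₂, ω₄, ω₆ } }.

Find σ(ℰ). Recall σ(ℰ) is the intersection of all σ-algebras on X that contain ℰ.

Start: ℰ ∪ {∅, X} = { {}, { ω₁, ω₅, ω₆ }, { ω₂, ω₄, ω₆ }, X }.
Pass 1 adds 3:
  { ω₁, ω₃, ω₅ }  = X∖{ ω₂, ω₄, ω₆ }
  { ω₂, ω₃, ω₄ }  = X∖{ ω₁, ω₅, ω₆ }
  { ω₁, ω₂, ω₄, ω₅, ω₆ }  = { ω₂, ω₄, ω₆ } ∪ { ω₁, ω₅, ω₆ }
  — 7 sets.
Pass 2 adds 4:
  { ω₃ }  = X∖{ ω₁, ω₂, ω₄, ω₅, ω₆ }
  { ω₁, ω₃, ω₅, ω₆ }  = { ω₁, ω₅, ω₆ } ∪ { ω₁, ω₃, ω₅ }
  { ω₂, ω₃, ω₄, ω₆ }  = { ω₂, ω₄, ω₆ } ∪ { ω₂, ω₃, ω₄ }
  { ω₁, ω₂, ω₃, ω₄, ω₅ }  = { ω₂, ω₃, ω₄ } ∪ { ω₁, ω₃, ω₅ }
  — 11 sets.
Pass 3. New:
  { ω₆ }  = X∖{ ω₁, ω₂, ω₃, ω₄, ω₅ }
  { ω₁, ω₅ }  = X∖{ ω₂, ω₃, ω₄, ω₆ }
  { ω₂, ω₄ }  = X∖{ ω₁, ω₃, ω₅, ω₆ }
  — 14 sets.
Pass 4: 2 new —
  { ω₃, ω₆ }  = { ω₃ } ∪ { ω₆ }
  { ω₁, ω₂, ω₄, ω₅ }  = { ω₁, ω₅ } ∪ { ω₂, ω₄ }
  — 16 sets.
Pass 5 adds nothing — fixpoint reached.

Hence σ(ℰ) has 16 members: { {}, { ω₃ }, { ω₆ }, { ω₁, ω₅ }, { ω₂, ω₄ }, { ω₃, ω₆ }, { ω₁, ω₃, ω₅ }, { ω₁, ω₅, ω₆ }, { ω₂, ω₃, ω₄ }, { ω₂, ω₄, ω₆ }, { ω₁, ω₂, ω₄, ω₅ }, { ω₁, ω₃, ω₅, ω₆ }, { ω₂, ω₃, ω₄, ω₆ }, { ω₁, ω₂, ω₃, ω₄, ω₅ }, { ω₁, ω₂, ω₄, ω₅, ω₆ }, X }.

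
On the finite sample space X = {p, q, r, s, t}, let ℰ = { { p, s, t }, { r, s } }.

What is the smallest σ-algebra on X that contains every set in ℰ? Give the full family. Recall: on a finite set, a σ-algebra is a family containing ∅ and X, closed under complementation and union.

Initial family (4 sets): { ∅, { r, s }, { p, s, t }, X }.
Step 1. New:
  { q, r }  = { p, s, t }ᶜ
  { p, q, t }  = { r, s }ᶜ
  { p, r, s, t }  = { r, s } ∪ { p, s, t }
Step 2: +4 →
  { q }  = { p, r, s, t }ᶜ
  { q, r, s }  = { r, s } ∪ { q, r }
  { p, q, r, t }  = { p, q, t } ∪ { q, r }
  { p, q, s, t }  = { p, s, t } ∪ { p, q, t }
Step 3: 3 new —
  { r }  = { p, q, s, t }ᶜ
  { s }  = { p, q, r, t }ᶜ
  { p, t }  = { q, r, s }ᶜ
Step 4 adds 2:
  { q, s }  = { s } ∪ { q }
  { p, r, t }  = { r } ∪ { p, t }
Step 5: no new sets; the family is a σ-algebra.

Hence σ(ℰ) has 16 members: { ∅, { q }, { r }, { s }, { p, t }, { q, r }, { q, s }, { r, s }, { p, q, t }, { p, r, t }, { p, s, t }, { q, r, s }, { p, q, r, t }, { p, q, s, t }, { p, r, s, t }, X }.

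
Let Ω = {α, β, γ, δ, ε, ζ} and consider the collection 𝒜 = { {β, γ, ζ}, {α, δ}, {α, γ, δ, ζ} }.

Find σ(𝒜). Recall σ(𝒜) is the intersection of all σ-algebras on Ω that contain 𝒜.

Initial family (5 sets): { ∅, {α, δ}, {β, γ, ζ}, {α, γ, δ, ζ}, Ω }.
Round 1: 4 new —
  {β, ε}  = {α, γ, δ, ζ}ᶜ
  {α, δ, ε}  = {β, γ, ζ}ᶜ
  {β, γ, ε, ζ}  = {α, δ}ᶜ
  {α, β, γ, δ, ζ}  = {α, δ} ∪ {β, γ, ζ}
  |family| = 9
Round 2: 3 new —
  {ε}  = {α, β, γ, δ, ζ}ᶜ
  {α, β, δ, ε}  = {α, δ, ε} ∪ {β, ε}
  {α, γ, δ, ε, ζ}  = {α, δ, ε} ∪ {α, γ, δ, ζ}
  |family| = 12
Round 3 (2 new):
  {β}  = {α, γ, δ, ε, ζ}ᶜ
  {γ, ζ}  = {α, β, δ, ε}ᶜ
  |family| = 14
Round 4: +2 →
  {α, β, δ}  = {α, δ} ∪ {β}
  {γ, ε, ζ}  = {γ, ζ} ∪ {ε}
  |family| = 16
Round 5 adds nothing — fixpoint reached.

Therefore σ(𝒜) = { ∅, {β}, {ε}, {α, δ}, {β, ε}, {γ, ζ}, {α, β, δ}, {α, δ, ε}, {β, γ, ζ}, {γ, ε, ζ}, {α, β, δ, ε}, {α, γ, δ, ζ}, {β, γ, ε, ζ}, {α, β, γ, δ, ζ}, {α, γ, δ, ε, ζ}, Ω } (|σ(𝒜)| = 16).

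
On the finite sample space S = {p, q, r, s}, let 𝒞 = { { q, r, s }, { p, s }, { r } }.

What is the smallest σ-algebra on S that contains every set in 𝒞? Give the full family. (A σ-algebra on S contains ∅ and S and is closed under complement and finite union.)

Seed the family with 𝒞 together with ∅ and S: { {}, { r }, { p, s }, { q, r, s }, S }.
Round 1: +4 →
  { p }  = complement { q, r, s }
  { q, r }  = complement { p, s }
  { p, q, s }  = complement { r }
  { p, r, s }  = { r } ∪ { p, s }
  |family| = 9
Round 2: +3 →
  { q }  = complement { p, r, s }
  { p, r }  = { r } ∪ { p }
  { p, q, r }  = { q, r } ∪ { p }
  |family| = 12
Round 3. New:
  { s }  = complement { p, q, r }
  { p, q }  = { q } ∪ { p }
  { q, s }  = complement { p, r }
  |family| = 15
Round 4 (1 new):
  { r, s }  = complement { p, q }
  |family| = 16
Round 5 adds nothing — fixpoint reached.

σ(𝒞) = { {}, { p }, { q }, { r }, { s }, { p, q }, { p, r }, { p, s }, { q, r }, { q, s }, { r, s }, { p, q, r }, { p, q, s }, { p, r, s }, { q, r, s }, S }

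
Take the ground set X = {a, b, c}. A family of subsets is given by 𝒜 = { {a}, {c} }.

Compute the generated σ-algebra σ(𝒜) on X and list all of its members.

Initial family (4 sets): { ∅, {a}, {c}, X }.
Step 1 adds 3:
  {a,b}  = ᶜ of {c}
  {a,c}  = {c} ∪ {a}
  {b,c}  = ᶜ of {a}
  |family| = 7
Step 2: +1 →
  {b}  = ᶜ of {a,c}
  |family| = 8
Step 3: closed — nothing new.

Therefore σ(𝒜) = { ∅, {a}, {b}, {c}, {a,b}, {a,c}, {b,c}, X } (|σ(𝒜)| = 8).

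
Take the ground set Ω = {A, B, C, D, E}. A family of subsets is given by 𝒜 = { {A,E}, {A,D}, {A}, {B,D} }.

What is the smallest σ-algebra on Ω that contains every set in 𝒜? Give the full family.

σ(𝒜) (32 sets): { {}, {A}, {B}, {C}, {D}, {E}, {A,B}, {A,C}, {A,D}, {A,E}, {B,C}, {B,D}, {B,E}, {C,D}, {C,E}, {D,E}, {A,B,C}, {A,B,D}, {A,B,E}, {A,C,D}, {A,C,E}, {A,D,E}, {B,C,D}, {B,C,E}, {B,D,E}, {C,D,E}, {A,B,C,D}, {A,B,C,E}, {A,B,D,E}, {A,C,D,E}, {B,C,D,E}, Ω }

Working:
Begin from { {}, {A}, {A,D}, {A,E}, {B,D}, Ω } (that is, 𝒜 plus ∅ and Ω).
Pass 1. New:
  {A,B,D}  = {A,D} ∪ {B,D}
  {A,C,E}  = ᶜ of {B,D}
  {A,D,E}  = {A,D} ∪ {A,E}
  {B,C,D}  = ᶜ of {A,E}
  {B,C,E}  = ᶜ of {A,D}
  {A,B,D,E}  = {A,E} ∪ {B,D}
  {B,C,D,E}  = ᶜ of {A}
  — 13 sets.
Pass 2 adds 6:
  {C}  = ᶜ of {A,B,D,E}
  {B,C}  = ᶜ of {A,D,E}
  {C,E}  = ᶜ of {A,B,D}
  {A,B,C,D}  = {B,C,D} ∪ {A,B,D}
  {A,B,C,E}  = {A,C,E} ∪ {B,C,E}
  {A,C,D,E}  = {A,D,E} ∪ {A,C,E}
  — 19 sets.
Pass 3 (6 new):
  {B}  = ᶜ of {A,C,D,E}
  {D}  = ᶜ of {A,B,C,E}
  {E}  = ᶜ of {A,B,C,D}
  {A,C}  = {C} ∪ {A}
  {A,B,C}  = {B,C} ∪ {A}
  {A,C,D}  = {A,D} ∪ {C}
  — 25 sets.
Pass 4. New:
  {A,B}  = {B} ∪ {A}
  {B,E}  = ᶜ of {A,C,D}
  {C,D}  = {C} ∪ {D}
  {D,E}  = ᶜ of {A,B,C}
  {A,B,E}  = {B} ∪ {A,E}
  {B,D,E}  = ᶜ of {A,C}
  {C,D,E}  = {D} ∪ {C,E}
  — 32 sets.
Pass 5: already closed under ᶜ and ∪.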